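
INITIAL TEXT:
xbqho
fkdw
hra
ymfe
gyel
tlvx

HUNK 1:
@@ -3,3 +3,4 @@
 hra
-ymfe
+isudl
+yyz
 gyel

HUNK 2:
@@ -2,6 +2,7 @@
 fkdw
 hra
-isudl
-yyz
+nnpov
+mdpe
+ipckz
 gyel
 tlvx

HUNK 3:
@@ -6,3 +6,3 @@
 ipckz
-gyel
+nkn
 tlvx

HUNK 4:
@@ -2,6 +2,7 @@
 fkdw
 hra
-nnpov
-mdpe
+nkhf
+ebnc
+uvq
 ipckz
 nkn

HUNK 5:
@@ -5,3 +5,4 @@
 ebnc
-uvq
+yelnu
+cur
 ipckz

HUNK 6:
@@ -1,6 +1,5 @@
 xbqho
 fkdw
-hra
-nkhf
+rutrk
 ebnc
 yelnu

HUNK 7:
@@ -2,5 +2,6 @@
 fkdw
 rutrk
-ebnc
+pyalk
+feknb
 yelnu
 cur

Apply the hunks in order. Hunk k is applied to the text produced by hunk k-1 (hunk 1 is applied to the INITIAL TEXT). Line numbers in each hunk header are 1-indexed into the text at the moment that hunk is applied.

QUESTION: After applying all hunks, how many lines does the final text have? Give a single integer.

Hunk 1: at line 3 remove [ymfe] add [isudl,yyz] -> 7 lines: xbqho fkdw hra isudl yyz gyel tlvx
Hunk 2: at line 2 remove [isudl,yyz] add [nnpov,mdpe,ipckz] -> 8 lines: xbqho fkdw hra nnpov mdpe ipckz gyel tlvx
Hunk 3: at line 6 remove [gyel] add [nkn] -> 8 lines: xbqho fkdw hra nnpov mdpe ipckz nkn tlvx
Hunk 4: at line 2 remove [nnpov,mdpe] add [nkhf,ebnc,uvq] -> 9 lines: xbqho fkdw hra nkhf ebnc uvq ipckz nkn tlvx
Hunk 5: at line 5 remove [uvq] add [yelnu,cur] -> 10 lines: xbqho fkdw hra nkhf ebnc yelnu cur ipckz nkn tlvx
Hunk 6: at line 1 remove [hra,nkhf] add [rutrk] -> 9 lines: xbqho fkdw rutrk ebnc yelnu cur ipckz nkn tlvx
Hunk 7: at line 2 remove [ebnc] add [pyalk,feknb] -> 10 lines: xbqho fkdw rutrk pyalk feknb yelnu cur ipckz nkn tlvx
Final line count: 10

Answer: 10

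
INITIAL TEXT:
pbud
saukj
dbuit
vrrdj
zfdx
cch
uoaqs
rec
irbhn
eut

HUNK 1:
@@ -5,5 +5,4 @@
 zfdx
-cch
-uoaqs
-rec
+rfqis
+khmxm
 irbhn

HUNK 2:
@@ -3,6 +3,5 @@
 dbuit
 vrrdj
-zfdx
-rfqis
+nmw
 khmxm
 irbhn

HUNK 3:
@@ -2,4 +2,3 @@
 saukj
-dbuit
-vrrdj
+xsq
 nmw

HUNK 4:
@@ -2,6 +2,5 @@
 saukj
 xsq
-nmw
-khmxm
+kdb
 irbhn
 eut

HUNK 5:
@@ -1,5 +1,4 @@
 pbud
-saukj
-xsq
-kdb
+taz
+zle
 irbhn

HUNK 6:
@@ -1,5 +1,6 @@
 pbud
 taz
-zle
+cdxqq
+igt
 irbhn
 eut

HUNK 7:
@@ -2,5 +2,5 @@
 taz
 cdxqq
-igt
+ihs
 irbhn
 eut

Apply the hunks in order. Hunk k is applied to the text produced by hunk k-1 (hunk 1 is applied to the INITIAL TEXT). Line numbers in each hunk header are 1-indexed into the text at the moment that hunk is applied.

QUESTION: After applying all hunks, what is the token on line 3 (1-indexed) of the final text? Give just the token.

Answer: cdxqq

Derivation:
Hunk 1: at line 5 remove [cch,uoaqs,rec] add [rfqis,khmxm] -> 9 lines: pbud saukj dbuit vrrdj zfdx rfqis khmxm irbhn eut
Hunk 2: at line 3 remove [zfdx,rfqis] add [nmw] -> 8 lines: pbud saukj dbuit vrrdj nmw khmxm irbhn eut
Hunk 3: at line 2 remove [dbuit,vrrdj] add [xsq] -> 7 lines: pbud saukj xsq nmw khmxm irbhn eut
Hunk 4: at line 2 remove [nmw,khmxm] add [kdb] -> 6 lines: pbud saukj xsq kdb irbhn eut
Hunk 5: at line 1 remove [saukj,xsq,kdb] add [taz,zle] -> 5 lines: pbud taz zle irbhn eut
Hunk 6: at line 1 remove [zle] add [cdxqq,igt] -> 6 lines: pbud taz cdxqq igt irbhn eut
Hunk 7: at line 2 remove [igt] add [ihs] -> 6 lines: pbud taz cdxqq ihs irbhn eut
Final line 3: cdxqq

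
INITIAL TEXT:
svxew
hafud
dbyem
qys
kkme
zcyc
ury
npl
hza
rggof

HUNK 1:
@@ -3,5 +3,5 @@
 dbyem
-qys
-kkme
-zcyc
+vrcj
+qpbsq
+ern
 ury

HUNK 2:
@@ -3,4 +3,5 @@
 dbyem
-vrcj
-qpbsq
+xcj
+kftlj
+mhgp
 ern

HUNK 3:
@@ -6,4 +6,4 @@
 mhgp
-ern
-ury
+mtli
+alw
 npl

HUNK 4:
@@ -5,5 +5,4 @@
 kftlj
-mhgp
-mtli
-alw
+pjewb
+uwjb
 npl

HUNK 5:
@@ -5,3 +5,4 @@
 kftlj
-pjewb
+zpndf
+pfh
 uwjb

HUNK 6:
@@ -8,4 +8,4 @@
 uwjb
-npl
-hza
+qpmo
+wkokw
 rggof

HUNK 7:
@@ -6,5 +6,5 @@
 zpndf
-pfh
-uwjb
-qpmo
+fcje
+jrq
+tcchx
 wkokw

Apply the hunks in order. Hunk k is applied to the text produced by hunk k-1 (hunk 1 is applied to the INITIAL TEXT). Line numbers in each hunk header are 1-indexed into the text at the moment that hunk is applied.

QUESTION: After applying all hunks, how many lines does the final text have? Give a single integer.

Answer: 11

Derivation:
Hunk 1: at line 3 remove [qys,kkme,zcyc] add [vrcj,qpbsq,ern] -> 10 lines: svxew hafud dbyem vrcj qpbsq ern ury npl hza rggof
Hunk 2: at line 3 remove [vrcj,qpbsq] add [xcj,kftlj,mhgp] -> 11 lines: svxew hafud dbyem xcj kftlj mhgp ern ury npl hza rggof
Hunk 3: at line 6 remove [ern,ury] add [mtli,alw] -> 11 lines: svxew hafud dbyem xcj kftlj mhgp mtli alw npl hza rggof
Hunk 4: at line 5 remove [mhgp,mtli,alw] add [pjewb,uwjb] -> 10 lines: svxew hafud dbyem xcj kftlj pjewb uwjb npl hza rggof
Hunk 5: at line 5 remove [pjewb] add [zpndf,pfh] -> 11 lines: svxew hafud dbyem xcj kftlj zpndf pfh uwjb npl hza rggof
Hunk 6: at line 8 remove [npl,hza] add [qpmo,wkokw] -> 11 lines: svxew hafud dbyem xcj kftlj zpndf pfh uwjb qpmo wkokw rggof
Hunk 7: at line 6 remove [pfh,uwjb,qpmo] add [fcje,jrq,tcchx] -> 11 lines: svxew hafud dbyem xcj kftlj zpndf fcje jrq tcchx wkokw rggof
Final line count: 11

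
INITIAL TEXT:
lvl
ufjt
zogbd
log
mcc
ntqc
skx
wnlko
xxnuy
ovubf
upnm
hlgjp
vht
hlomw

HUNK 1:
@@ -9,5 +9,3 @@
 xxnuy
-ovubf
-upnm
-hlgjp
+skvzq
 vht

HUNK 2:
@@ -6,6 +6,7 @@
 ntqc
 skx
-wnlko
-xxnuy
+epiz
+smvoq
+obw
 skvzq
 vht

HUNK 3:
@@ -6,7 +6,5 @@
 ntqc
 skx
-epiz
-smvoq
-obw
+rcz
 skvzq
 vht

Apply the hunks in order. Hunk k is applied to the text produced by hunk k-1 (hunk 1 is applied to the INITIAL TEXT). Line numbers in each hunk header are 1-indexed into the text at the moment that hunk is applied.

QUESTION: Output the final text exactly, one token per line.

Answer: lvl
ufjt
zogbd
log
mcc
ntqc
skx
rcz
skvzq
vht
hlomw

Derivation:
Hunk 1: at line 9 remove [ovubf,upnm,hlgjp] add [skvzq] -> 12 lines: lvl ufjt zogbd log mcc ntqc skx wnlko xxnuy skvzq vht hlomw
Hunk 2: at line 6 remove [wnlko,xxnuy] add [epiz,smvoq,obw] -> 13 lines: lvl ufjt zogbd log mcc ntqc skx epiz smvoq obw skvzq vht hlomw
Hunk 3: at line 6 remove [epiz,smvoq,obw] add [rcz] -> 11 lines: lvl ufjt zogbd log mcc ntqc skx rcz skvzq vht hlomw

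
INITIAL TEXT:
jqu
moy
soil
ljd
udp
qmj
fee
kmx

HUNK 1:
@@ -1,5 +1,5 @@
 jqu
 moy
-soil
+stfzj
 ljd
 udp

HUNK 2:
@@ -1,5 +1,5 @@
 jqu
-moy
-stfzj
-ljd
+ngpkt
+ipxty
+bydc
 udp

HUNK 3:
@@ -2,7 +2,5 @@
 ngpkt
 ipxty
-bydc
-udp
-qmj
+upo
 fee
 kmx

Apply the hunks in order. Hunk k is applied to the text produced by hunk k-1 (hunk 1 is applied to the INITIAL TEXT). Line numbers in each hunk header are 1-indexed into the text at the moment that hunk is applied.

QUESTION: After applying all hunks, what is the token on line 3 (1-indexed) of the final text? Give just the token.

Hunk 1: at line 1 remove [soil] add [stfzj] -> 8 lines: jqu moy stfzj ljd udp qmj fee kmx
Hunk 2: at line 1 remove [moy,stfzj,ljd] add [ngpkt,ipxty,bydc] -> 8 lines: jqu ngpkt ipxty bydc udp qmj fee kmx
Hunk 3: at line 2 remove [bydc,udp,qmj] add [upo] -> 6 lines: jqu ngpkt ipxty upo fee kmx
Final line 3: ipxty

Answer: ipxty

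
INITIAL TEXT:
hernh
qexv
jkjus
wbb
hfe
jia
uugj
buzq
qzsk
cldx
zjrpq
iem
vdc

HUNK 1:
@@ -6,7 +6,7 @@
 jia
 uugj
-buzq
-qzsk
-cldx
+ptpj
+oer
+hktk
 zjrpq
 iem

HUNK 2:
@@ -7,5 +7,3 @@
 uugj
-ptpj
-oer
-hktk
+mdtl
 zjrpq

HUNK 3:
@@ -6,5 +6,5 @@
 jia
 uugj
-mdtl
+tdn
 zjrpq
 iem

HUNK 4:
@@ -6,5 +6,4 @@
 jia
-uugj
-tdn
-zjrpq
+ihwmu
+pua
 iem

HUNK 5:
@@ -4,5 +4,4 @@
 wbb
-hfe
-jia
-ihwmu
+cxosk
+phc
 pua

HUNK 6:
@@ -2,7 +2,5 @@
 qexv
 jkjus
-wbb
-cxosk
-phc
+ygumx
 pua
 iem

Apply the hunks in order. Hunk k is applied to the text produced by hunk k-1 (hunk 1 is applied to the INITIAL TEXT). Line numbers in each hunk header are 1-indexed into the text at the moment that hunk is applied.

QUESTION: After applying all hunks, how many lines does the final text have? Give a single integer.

Answer: 7

Derivation:
Hunk 1: at line 6 remove [buzq,qzsk,cldx] add [ptpj,oer,hktk] -> 13 lines: hernh qexv jkjus wbb hfe jia uugj ptpj oer hktk zjrpq iem vdc
Hunk 2: at line 7 remove [ptpj,oer,hktk] add [mdtl] -> 11 lines: hernh qexv jkjus wbb hfe jia uugj mdtl zjrpq iem vdc
Hunk 3: at line 6 remove [mdtl] add [tdn] -> 11 lines: hernh qexv jkjus wbb hfe jia uugj tdn zjrpq iem vdc
Hunk 4: at line 6 remove [uugj,tdn,zjrpq] add [ihwmu,pua] -> 10 lines: hernh qexv jkjus wbb hfe jia ihwmu pua iem vdc
Hunk 5: at line 4 remove [hfe,jia,ihwmu] add [cxosk,phc] -> 9 lines: hernh qexv jkjus wbb cxosk phc pua iem vdc
Hunk 6: at line 2 remove [wbb,cxosk,phc] add [ygumx] -> 7 lines: hernh qexv jkjus ygumx pua iem vdc
Final line count: 7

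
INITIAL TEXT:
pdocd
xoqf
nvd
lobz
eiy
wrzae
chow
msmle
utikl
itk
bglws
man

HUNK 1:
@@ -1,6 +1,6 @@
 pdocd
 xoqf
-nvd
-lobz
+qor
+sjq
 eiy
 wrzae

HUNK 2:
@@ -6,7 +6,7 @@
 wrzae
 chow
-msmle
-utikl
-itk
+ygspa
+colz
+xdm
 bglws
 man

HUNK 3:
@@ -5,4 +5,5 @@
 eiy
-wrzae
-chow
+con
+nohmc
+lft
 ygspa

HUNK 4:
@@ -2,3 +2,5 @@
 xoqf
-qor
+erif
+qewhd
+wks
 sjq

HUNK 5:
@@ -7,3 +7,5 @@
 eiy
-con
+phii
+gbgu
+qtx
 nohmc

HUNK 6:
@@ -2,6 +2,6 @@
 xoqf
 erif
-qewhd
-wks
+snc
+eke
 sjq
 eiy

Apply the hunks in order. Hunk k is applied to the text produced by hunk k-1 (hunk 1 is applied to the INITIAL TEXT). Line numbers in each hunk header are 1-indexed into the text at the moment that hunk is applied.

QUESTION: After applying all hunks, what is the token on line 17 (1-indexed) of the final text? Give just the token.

Hunk 1: at line 1 remove [nvd,lobz] add [qor,sjq] -> 12 lines: pdocd xoqf qor sjq eiy wrzae chow msmle utikl itk bglws man
Hunk 2: at line 6 remove [msmle,utikl,itk] add [ygspa,colz,xdm] -> 12 lines: pdocd xoqf qor sjq eiy wrzae chow ygspa colz xdm bglws man
Hunk 3: at line 5 remove [wrzae,chow] add [con,nohmc,lft] -> 13 lines: pdocd xoqf qor sjq eiy con nohmc lft ygspa colz xdm bglws man
Hunk 4: at line 2 remove [qor] add [erif,qewhd,wks] -> 15 lines: pdocd xoqf erif qewhd wks sjq eiy con nohmc lft ygspa colz xdm bglws man
Hunk 5: at line 7 remove [con] add [phii,gbgu,qtx] -> 17 lines: pdocd xoqf erif qewhd wks sjq eiy phii gbgu qtx nohmc lft ygspa colz xdm bglws man
Hunk 6: at line 2 remove [qewhd,wks] add [snc,eke] -> 17 lines: pdocd xoqf erif snc eke sjq eiy phii gbgu qtx nohmc lft ygspa colz xdm bglws man
Final line 17: man

Answer: man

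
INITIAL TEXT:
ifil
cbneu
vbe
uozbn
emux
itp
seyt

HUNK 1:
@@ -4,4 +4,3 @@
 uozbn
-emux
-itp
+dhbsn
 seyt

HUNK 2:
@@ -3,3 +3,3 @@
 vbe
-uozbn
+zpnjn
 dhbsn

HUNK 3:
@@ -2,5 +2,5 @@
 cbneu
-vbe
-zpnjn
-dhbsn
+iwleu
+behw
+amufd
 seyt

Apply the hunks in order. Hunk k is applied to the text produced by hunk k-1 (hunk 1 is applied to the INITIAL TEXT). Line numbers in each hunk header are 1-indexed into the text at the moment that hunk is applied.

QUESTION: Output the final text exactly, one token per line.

Hunk 1: at line 4 remove [emux,itp] add [dhbsn] -> 6 lines: ifil cbneu vbe uozbn dhbsn seyt
Hunk 2: at line 3 remove [uozbn] add [zpnjn] -> 6 lines: ifil cbneu vbe zpnjn dhbsn seyt
Hunk 3: at line 2 remove [vbe,zpnjn,dhbsn] add [iwleu,behw,amufd] -> 6 lines: ifil cbneu iwleu behw amufd seyt

Answer: ifil
cbneu
iwleu
behw
amufd
seyt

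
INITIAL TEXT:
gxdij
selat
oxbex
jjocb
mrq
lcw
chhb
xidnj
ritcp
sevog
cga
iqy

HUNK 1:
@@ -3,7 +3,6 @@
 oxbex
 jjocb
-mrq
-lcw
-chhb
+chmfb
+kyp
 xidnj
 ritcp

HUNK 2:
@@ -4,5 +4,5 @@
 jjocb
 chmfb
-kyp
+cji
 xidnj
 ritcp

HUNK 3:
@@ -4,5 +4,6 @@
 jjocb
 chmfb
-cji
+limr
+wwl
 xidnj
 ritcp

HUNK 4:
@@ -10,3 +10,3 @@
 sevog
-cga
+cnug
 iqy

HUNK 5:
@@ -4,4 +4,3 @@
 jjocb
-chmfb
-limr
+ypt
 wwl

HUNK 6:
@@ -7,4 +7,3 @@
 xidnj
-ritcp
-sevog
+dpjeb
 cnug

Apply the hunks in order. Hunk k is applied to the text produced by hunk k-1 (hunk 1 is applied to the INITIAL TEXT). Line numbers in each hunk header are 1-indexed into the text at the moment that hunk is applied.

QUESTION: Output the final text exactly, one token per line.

Hunk 1: at line 3 remove [mrq,lcw,chhb] add [chmfb,kyp] -> 11 lines: gxdij selat oxbex jjocb chmfb kyp xidnj ritcp sevog cga iqy
Hunk 2: at line 4 remove [kyp] add [cji] -> 11 lines: gxdij selat oxbex jjocb chmfb cji xidnj ritcp sevog cga iqy
Hunk 3: at line 4 remove [cji] add [limr,wwl] -> 12 lines: gxdij selat oxbex jjocb chmfb limr wwl xidnj ritcp sevog cga iqy
Hunk 4: at line 10 remove [cga] add [cnug] -> 12 lines: gxdij selat oxbex jjocb chmfb limr wwl xidnj ritcp sevog cnug iqy
Hunk 5: at line 4 remove [chmfb,limr] add [ypt] -> 11 lines: gxdij selat oxbex jjocb ypt wwl xidnj ritcp sevog cnug iqy
Hunk 6: at line 7 remove [ritcp,sevog] add [dpjeb] -> 10 lines: gxdij selat oxbex jjocb ypt wwl xidnj dpjeb cnug iqy

Answer: gxdij
selat
oxbex
jjocb
ypt
wwl
xidnj
dpjeb
cnug
iqy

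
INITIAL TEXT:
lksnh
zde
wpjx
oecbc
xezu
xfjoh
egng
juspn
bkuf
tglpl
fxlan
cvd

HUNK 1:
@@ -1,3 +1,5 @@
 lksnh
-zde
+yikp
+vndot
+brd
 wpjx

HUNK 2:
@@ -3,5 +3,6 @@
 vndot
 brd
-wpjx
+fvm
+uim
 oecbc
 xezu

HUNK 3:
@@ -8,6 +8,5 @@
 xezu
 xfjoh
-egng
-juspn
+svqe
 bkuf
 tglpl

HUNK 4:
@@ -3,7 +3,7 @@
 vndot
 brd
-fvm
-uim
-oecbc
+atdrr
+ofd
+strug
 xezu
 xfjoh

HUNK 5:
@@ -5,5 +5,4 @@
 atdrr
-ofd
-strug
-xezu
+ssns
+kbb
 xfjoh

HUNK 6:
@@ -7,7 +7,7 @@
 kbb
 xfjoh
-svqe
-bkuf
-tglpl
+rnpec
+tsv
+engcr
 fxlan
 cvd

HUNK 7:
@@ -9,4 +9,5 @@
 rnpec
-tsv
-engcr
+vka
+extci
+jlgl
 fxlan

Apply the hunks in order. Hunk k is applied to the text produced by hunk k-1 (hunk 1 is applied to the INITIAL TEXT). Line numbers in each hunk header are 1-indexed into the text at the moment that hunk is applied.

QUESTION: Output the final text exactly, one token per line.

Hunk 1: at line 1 remove [zde] add [yikp,vndot,brd] -> 14 lines: lksnh yikp vndot brd wpjx oecbc xezu xfjoh egng juspn bkuf tglpl fxlan cvd
Hunk 2: at line 3 remove [wpjx] add [fvm,uim] -> 15 lines: lksnh yikp vndot brd fvm uim oecbc xezu xfjoh egng juspn bkuf tglpl fxlan cvd
Hunk 3: at line 8 remove [egng,juspn] add [svqe] -> 14 lines: lksnh yikp vndot brd fvm uim oecbc xezu xfjoh svqe bkuf tglpl fxlan cvd
Hunk 4: at line 3 remove [fvm,uim,oecbc] add [atdrr,ofd,strug] -> 14 lines: lksnh yikp vndot brd atdrr ofd strug xezu xfjoh svqe bkuf tglpl fxlan cvd
Hunk 5: at line 5 remove [ofd,strug,xezu] add [ssns,kbb] -> 13 lines: lksnh yikp vndot brd atdrr ssns kbb xfjoh svqe bkuf tglpl fxlan cvd
Hunk 6: at line 7 remove [svqe,bkuf,tglpl] add [rnpec,tsv,engcr] -> 13 lines: lksnh yikp vndot brd atdrr ssns kbb xfjoh rnpec tsv engcr fxlan cvd
Hunk 7: at line 9 remove [tsv,engcr] add [vka,extci,jlgl] -> 14 lines: lksnh yikp vndot brd atdrr ssns kbb xfjoh rnpec vka extci jlgl fxlan cvd

Answer: lksnh
yikp
vndot
brd
atdrr
ssns
kbb
xfjoh
rnpec
vka
extci
jlgl
fxlan
cvd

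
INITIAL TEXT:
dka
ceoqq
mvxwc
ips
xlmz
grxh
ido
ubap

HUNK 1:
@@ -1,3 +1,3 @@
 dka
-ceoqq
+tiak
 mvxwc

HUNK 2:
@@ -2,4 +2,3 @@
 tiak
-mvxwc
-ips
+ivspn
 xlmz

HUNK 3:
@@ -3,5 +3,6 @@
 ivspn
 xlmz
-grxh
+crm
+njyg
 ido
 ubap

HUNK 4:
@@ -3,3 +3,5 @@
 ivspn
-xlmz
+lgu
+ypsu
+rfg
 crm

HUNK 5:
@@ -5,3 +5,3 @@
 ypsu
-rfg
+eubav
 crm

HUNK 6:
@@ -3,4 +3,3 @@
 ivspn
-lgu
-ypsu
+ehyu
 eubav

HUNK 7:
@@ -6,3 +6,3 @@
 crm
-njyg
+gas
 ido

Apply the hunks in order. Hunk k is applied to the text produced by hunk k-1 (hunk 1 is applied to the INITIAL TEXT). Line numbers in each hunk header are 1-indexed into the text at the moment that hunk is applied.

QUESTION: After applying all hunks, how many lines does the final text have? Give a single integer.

Answer: 9

Derivation:
Hunk 1: at line 1 remove [ceoqq] add [tiak] -> 8 lines: dka tiak mvxwc ips xlmz grxh ido ubap
Hunk 2: at line 2 remove [mvxwc,ips] add [ivspn] -> 7 lines: dka tiak ivspn xlmz grxh ido ubap
Hunk 3: at line 3 remove [grxh] add [crm,njyg] -> 8 lines: dka tiak ivspn xlmz crm njyg ido ubap
Hunk 4: at line 3 remove [xlmz] add [lgu,ypsu,rfg] -> 10 lines: dka tiak ivspn lgu ypsu rfg crm njyg ido ubap
Hunk 5: at line 5 remove [rfg] add [eubav] -> 10 lines: dka tiak ivspn lgu ypsu eubav crm njyg ido ubap
Hunk 6: at line 3 remove [lgu,ypsu] add [ehyu] -> 9 lines: dka tiak ivspn ehyu eubav crm njyg ido ubap
Hunk 7: at line 6 remove [njyg] add [gas] -> 9 lines: dka tiak ivspn ehyu eubav crm gas ido ubap
Final line count: 9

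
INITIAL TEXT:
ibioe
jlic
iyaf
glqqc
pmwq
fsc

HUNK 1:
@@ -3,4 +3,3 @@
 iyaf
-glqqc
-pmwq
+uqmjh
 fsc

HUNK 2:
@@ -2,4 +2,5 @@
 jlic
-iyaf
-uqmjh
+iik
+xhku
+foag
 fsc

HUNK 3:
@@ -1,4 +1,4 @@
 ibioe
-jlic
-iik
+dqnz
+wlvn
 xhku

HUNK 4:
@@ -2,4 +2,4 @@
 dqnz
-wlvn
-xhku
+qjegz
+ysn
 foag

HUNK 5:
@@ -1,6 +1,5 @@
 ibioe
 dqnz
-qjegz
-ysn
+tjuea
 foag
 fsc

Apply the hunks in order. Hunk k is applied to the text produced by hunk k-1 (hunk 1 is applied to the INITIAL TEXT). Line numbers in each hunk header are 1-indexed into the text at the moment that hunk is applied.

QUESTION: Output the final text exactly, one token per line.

Hunk 1: at line 3 remove [glqqc,pmwq] add [uqmjh] -> 5 lines: ibioe jlic iyaf uqmjh fsc
Hunk 2: at line 2 remove [iyaf,uqmjh] add [iik,xhku,foag] -> 6 lines: ibioe jlic iik xhku foag fsc
Hunk 3: at line 1 remove [jlic,iik] add [dqnz,wlvn] -> 6 lines: ibioe dqnz wlvn xhku foag fsc
Hunk 4: at line 2 remove [wlvn,xhku] add [qjegz,ysn] -> 6 lines: ibioe dqnz qjegz ysn foag fsc
Hunk 5: at line 1 remove [qjegz,ysn] add [tjuea] -> 5 lines: ibioe dqnz tjuea foag fsc

Answer: ibioe
dqnz
tjuea
foag
fsc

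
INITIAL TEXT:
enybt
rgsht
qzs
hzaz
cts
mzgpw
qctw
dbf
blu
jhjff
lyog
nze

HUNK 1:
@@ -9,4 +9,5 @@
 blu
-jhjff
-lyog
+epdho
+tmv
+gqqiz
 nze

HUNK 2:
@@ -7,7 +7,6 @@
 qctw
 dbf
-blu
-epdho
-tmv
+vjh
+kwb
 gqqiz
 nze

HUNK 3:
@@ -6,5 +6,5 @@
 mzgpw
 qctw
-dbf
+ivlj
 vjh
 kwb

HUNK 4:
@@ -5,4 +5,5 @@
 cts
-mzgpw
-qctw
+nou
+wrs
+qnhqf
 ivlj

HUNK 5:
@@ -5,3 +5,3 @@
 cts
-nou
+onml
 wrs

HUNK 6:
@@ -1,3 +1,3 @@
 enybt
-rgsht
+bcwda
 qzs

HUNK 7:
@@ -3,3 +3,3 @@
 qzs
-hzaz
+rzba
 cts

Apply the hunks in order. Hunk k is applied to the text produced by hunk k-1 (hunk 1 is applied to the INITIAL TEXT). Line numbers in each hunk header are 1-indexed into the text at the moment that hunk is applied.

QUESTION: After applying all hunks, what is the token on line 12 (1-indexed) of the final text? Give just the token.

Hunk 1: at line 9 remove [jhjff,lyog] add [epdho,tmv,gqqiz] -> 13 lines: enybt rgsht qzs hzaz cts mzgpw qctw dbf blu epdho tmv gqqiz nze
Hunk 2: at line 7 remove [blu,epdho,tmv] add [vjh,kwb] -> 12 lines: enybt rgsht qzs hzaz cts mzgpw qctw dbf vjh kwb gqqiz nze
Hunk 3: at line 6 remove [dbf] add [ivlj] -> 12 lines: enybt rgsht qzs hzaz cts mzgpw qctw ivlj vjh kwb gqqiz nze
Hunk 4: at line 5 remove [mzgpw,qctw] add [nou,wrs,qnhqf] -> 13 lines: enybt rgsht qzs hzaz cts nou wrs qnhqf ivlj vjh kwb gqqiz nze
Hunk 5: at line 5 remove [nou] add [onml] -> 13 lines: enybt rgsht qzs hzaz cts onml wrs qnhqf ivlj vjh kwb gqqiz nze
Hunk 6: at line 1 remove [rgsht] add [bcwda] -> 13 lines: enybt bcwda qzs hzaz cts onml wrs qnhqf ivlj vjh kwb gqqiz nze
Hunk 7: at line 3 remove [hzaz] add [rzba] -> 13 lines: enybt bcwda qzs rzba cts onml wrs qnhqf ivlj vjh kwb gqqiz nze
Final line 12: gqqiz

Answer: gqqiz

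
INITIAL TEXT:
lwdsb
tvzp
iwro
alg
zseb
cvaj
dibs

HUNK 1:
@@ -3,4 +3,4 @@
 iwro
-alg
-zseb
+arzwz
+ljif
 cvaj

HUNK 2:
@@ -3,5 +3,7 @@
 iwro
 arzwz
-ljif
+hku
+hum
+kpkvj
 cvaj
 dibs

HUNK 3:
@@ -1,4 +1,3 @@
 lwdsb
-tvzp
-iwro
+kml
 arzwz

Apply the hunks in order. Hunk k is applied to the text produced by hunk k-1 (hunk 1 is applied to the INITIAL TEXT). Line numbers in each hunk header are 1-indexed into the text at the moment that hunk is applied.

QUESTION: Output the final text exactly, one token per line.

Hunk 1: at line 3 remove [alg,zseb] add [arzwz,ljif] -> 7 lines: lwdsb tvzp iwro arzwz ljif cvaj dibs
Hunk 2: at line 3 remove [ljif] add [hku,hum,kpkvj] -> 9 lines: lwdsb tvzp iwro arzwz hku hum kpkvj cvaj dibs
Hunk 3: at line 1 remove [tvzp,iwro] add [kml] -> 8 lines: lwdsb kml arzwz hku hum kpkvj cvaj dibs

Answer: lwdsb
kml
arzwz
hku
hum
kpkvj
cvaj
dibs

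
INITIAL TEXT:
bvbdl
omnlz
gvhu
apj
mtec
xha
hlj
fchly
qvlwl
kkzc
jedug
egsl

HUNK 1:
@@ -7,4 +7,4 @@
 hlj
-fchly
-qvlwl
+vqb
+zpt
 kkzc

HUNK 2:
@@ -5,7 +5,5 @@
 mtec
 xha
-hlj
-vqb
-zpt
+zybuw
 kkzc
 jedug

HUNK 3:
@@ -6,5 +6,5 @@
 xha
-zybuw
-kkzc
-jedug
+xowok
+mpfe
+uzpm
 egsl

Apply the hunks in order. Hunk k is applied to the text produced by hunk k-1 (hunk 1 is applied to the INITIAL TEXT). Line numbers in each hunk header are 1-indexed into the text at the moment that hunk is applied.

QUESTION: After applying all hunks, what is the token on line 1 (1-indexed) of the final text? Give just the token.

Answer: bvbdl

Derivation:
Hunk 1: at line 7 remove [fchly,qvlwl] add [vqb,zpt] -> 12 lines: bvbdl omnlz gvhu apj mtec xha hlj vqb zpt kkzc jedug egsl
Hunk 2: at line 5 remove [hlj,vqb,zpt] add [zybuw] -> 10 lines: bvbdl omnlz gvhu apj mtec xha zybuw kkzc jedug egsl
Hunk 3: at line 6 remove [zybuw,kkzc,jedug] add [xowok,mpfe,uzpm] -> 10 lines: bvbdl omnlz gvhu apj mtec xha xowok mpfe uzpm egsl
Final line 1: bvbdl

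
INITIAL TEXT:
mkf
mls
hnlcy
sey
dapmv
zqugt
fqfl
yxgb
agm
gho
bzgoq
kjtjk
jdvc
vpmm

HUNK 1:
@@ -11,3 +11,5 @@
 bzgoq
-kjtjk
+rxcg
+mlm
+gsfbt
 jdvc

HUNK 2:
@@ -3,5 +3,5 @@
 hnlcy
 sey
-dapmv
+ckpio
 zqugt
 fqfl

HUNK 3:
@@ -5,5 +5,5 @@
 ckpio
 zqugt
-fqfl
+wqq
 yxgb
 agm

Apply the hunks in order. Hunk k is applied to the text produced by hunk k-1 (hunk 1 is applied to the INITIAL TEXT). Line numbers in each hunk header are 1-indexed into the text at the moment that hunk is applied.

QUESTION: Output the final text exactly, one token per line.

Answer: mkf
mls
hnlcy
sey
ckpio
zqugt
wqq
yxgb
agm
gho
bzgoq
rxcg
mlm
gsfbt
jdvc
vpmm

Derivation:
Hunk 1: at line 11 remove [kjtjk] add [rxcg,mlm,gsfbt] -> 16 lines: mkf mls hnlcy sey dapmv zqugt fqfl yxgb agm gho bzgoq rxcg mlm gsfbt jdvc vpmm
Hunk 2: at line 3 remove [dapmv] add [ckpio] -> 16 lines: mkf mls hnlcy sey ckpio zqugt fqfl yxgb agm gho bzgoq rxcg mlm gsfbt jdvc vpmm
Hunk 3: at line 5 remove [fqfl] add [wqq] -> 16 lines: mkf mls hnlcy sey ckpio zqugt wqq yxgb agm gho bzgoq rxcg mlm gsfbt jdvc vpmm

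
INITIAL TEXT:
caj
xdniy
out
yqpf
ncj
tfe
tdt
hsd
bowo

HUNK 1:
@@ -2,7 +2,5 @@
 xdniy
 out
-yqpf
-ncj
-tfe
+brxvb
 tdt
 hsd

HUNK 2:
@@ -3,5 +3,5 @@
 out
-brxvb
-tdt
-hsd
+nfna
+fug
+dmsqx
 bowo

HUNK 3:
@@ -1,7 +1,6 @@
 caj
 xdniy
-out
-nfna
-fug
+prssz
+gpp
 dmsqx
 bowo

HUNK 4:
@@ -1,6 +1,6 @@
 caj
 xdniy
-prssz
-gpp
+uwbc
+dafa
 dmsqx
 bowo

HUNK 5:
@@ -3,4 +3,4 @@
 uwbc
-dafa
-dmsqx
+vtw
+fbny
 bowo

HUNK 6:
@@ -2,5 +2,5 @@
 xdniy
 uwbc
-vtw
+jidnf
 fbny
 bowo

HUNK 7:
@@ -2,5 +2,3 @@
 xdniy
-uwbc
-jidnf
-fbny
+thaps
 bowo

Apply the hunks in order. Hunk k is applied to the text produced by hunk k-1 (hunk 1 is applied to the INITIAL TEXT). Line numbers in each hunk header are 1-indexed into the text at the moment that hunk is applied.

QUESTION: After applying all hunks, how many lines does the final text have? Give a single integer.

Hunk 1: at line 2 remove [yqpf,ncj,tfe] add [brxvb] -> 7 lines: caj xdniy out brxvb tdt hsd bowo
Hunk 2: at line 3 remove [brxvb,tdt,hsd] add [nfna,fug,dmsqx] -> 7 lines: caj xdniy out nfna fug dmsqx bowo
Hunk 3: at line 1 remove [out,nfna,fug] add [prssz,gpp] -> 6 lines: caj xdniy prssz gpp dmsqx bowo
Hunk 4: at line 1 remove [prssz,gpp] add [uwbc,dafa] -> 6 lines: caj xdniy uwbc dafa dmsqx bowo
Hunk 5: at line 3 remove [dafa,dmsqx] add [vtw,fbny] -> 6 lines: caj xdniy uwbc vtw fbny bowo
Hunk 6: at line 2 remove [vtw] add [jidnf] -> 6 lines: caj xdniy uwbc jidnf fbny bowo
Hunk 7: at line 2 remove [uwbc,jidnf,fbny] add [thaps] -> 4 lines: caj xdniy thaps bowo
Final line count: 4

Answer: 4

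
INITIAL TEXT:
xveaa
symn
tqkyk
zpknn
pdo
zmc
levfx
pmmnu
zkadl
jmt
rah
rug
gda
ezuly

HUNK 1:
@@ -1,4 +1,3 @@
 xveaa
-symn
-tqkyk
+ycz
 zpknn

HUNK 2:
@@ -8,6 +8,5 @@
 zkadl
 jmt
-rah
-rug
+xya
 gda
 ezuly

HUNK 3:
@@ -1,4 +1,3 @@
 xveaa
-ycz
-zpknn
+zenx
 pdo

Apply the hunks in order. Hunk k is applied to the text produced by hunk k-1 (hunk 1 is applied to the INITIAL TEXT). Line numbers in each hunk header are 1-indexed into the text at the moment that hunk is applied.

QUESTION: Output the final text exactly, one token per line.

Answer: xveaa
zenx
pdo
zmc
levfx
pmmnu
zkadl
jmt
xya
gda
ezuly

Derivation:
Hunk 1: at line 1 remove [symn,tqkyk] add [ycz] -> 13 lines: xveaa ycz zpknn pdo zmc levfx pmmnu zkadl jmt rah rug gda ezuly
Hunk 2: at line 8 remove [rah,rug] add [xya] -> 12 lines: xveaa ycz zpknn pdo zmc levfx pmmnu zkadl jmt xya gda ezuly
Hunk 3: at line 1 remove [ycz,zpknn] add [zenx] -> 11 lines: xveaa zenx pdo zmc levfx pmmnu zkadl jmt xya gda ezuly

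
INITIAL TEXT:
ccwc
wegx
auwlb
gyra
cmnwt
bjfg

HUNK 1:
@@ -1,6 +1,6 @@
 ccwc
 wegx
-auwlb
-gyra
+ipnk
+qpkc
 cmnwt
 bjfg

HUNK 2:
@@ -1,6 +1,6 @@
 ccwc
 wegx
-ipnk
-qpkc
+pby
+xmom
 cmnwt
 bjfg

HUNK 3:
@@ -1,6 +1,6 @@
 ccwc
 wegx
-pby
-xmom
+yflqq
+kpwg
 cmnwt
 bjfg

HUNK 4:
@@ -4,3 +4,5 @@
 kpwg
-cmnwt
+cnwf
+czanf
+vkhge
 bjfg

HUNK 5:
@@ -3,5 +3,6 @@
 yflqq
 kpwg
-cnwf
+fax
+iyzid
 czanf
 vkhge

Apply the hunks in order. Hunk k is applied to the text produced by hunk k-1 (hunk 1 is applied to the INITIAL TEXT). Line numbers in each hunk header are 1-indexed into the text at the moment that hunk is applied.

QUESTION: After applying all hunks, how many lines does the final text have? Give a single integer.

Hunk 1: at line 1 remove [auwlb,gyra] add [ipnk,qpkc] -> 6 lines: ccwc wegx ipnk qpkc cmnwt bjfg
Hunk 2: at line 1 remove [ipnk,qpkc] add [pby,xmom] -> 6 lines: ccwc wegx pby xmom cmnwt bjfg
Hunk 3: at line 1 remove [pby,xmom] add [yflqq,kpwg] -> 6 lines: ccwc wegx yflqq kpwg cmnwt bjfg
Hunk 4: at line 4 remove [cmnwt] add [cnwf,czanf,vkhge] -> 8 lines: ccwc wegx yflqq kpwg cnwf czanf vkhge bjfg
Hunk 5: at line 3 remove [cnwf] add [fax,iyzid] -> 9 lines: ccwc wegx yflqq kpwg fax iyzid czanf vkhge bjfg
Final line count: 9

Answer: 9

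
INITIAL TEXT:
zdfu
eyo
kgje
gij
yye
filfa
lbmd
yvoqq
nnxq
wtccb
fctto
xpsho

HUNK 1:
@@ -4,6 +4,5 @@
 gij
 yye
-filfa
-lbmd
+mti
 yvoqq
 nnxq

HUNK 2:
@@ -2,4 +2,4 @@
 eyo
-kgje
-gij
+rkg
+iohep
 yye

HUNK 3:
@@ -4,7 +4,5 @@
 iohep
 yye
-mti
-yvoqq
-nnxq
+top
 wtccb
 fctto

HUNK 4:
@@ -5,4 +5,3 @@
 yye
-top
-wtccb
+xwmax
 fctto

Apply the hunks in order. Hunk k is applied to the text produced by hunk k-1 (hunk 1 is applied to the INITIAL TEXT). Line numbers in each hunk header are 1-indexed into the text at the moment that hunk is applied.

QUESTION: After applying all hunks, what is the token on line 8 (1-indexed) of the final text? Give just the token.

Hunk 1: at line 4 remove [filfa,lbmd] add [mti] -> 11 lines: zdfu eyo kgje gij yye mti yvoqq nnxq wtccb fctto xpsho
Hunk 2: at line 2 remove [kgje,gij] add [rkg,iohep] -> 11 lines: zdfu eyo rkg iohep yye mti yvoqq nnxq wtccb fctto xpsho
Hunk 3: at line 4 remove [mti,yvoqq,nnxq] add [top] -> 9 lines: zdfu eyo rkg iohep yye top wtccb fctto xpsho
Hunk 4: at line 5 remove [top,wtccb] add [xwmax] -> 8 lines: zdfu eyo rkg iohep yye xwmax fctto xpsho
Final line 8: xpsho

Answer: xpsho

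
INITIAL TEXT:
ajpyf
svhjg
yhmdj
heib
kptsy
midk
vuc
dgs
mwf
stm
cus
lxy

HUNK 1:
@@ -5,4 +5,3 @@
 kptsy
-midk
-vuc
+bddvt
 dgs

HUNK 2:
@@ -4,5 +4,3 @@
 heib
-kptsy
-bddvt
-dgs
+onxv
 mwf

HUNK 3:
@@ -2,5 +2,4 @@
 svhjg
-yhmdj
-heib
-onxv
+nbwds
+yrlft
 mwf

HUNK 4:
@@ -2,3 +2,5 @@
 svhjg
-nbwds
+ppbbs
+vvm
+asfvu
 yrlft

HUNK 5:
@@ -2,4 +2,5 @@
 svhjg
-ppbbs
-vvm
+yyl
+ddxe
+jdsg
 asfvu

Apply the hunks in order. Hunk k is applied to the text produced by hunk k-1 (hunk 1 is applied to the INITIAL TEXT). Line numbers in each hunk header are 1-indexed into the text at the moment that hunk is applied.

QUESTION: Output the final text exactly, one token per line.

Hunk 1: at line 5 remove [midk,vuc] add [bddvt] -> 11 lines: ajpyf svhjg yhmdj heib kptsy bddvt dgs mwf stm cus lxy
Hunk 2: at line 4 remove [kptsy,bddvt,dgs] add [onxv] -> 9 lines: ajpyf svhjg yhmdj heib onxv mwf stm cus lxy
Hunk 3: at line 2 remove [yhmdj,heib,onxv] add [nbwds,yrlft] -> 8 lines: ajpyf svhjg nbwds yrlft mwf stm cus lxy
Hunk 4: at line 2 remove [nbwds] add [ppbbs,vvm,asfvu] -> 10 lines: ajpyf svhjg ppbbs vvm asfvu yrlft mwf stm cus lxy
Hunk 5: at line 2 remove [ppbbs,vvm] add [yyl,ddxe,jdsg] -> 11 lines: ajpyf svhjg yyl ddxe jdsg asfvu yrlft mwf stm cus lxy

Answer: ajpyf
svhjg
yyl
ddxe
jdsg
asfvu
yrlft
mwf
stm
cus
lxy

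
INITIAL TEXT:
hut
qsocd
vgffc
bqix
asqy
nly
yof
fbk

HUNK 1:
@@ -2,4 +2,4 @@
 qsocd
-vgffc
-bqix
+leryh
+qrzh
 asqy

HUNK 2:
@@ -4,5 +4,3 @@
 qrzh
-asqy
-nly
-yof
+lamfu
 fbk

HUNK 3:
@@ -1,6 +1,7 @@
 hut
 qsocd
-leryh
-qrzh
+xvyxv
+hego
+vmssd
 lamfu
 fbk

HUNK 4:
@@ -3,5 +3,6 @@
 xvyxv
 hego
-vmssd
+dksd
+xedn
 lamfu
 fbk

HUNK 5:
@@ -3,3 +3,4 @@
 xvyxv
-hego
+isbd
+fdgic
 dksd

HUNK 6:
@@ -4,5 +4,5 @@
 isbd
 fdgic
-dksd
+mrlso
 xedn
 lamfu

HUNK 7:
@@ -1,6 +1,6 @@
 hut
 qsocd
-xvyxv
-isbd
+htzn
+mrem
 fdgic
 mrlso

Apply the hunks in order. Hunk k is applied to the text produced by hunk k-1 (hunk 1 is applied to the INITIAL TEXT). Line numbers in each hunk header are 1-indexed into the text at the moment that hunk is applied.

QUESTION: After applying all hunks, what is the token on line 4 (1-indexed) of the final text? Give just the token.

Hunk 1: at line 2 remove [vgffc,bqix] add [leryh,qrzh] -> 8 lines: hut qsocd leryh qrzh asqy nly yof fbk
Hunk 2: at line 4 remove [asqy,nly,yof] add [lamfu] -> 6 lines: hut qsocd leryh qrzh lamfu fbk
Hunk 3: at line 1 remove [leryh,qrzh] add [xvyxv,hego,vmssd] -> 7 lines: hut qsocd xvyxv hego vmssd lamfu fbk
Hunk 4: at line 3 remove [vmssd] add [dksd,xedn] -> 8 lines: hut qsocd xvyxv hego dksd xedn lamfu fbk
Hunk 5: at line 3 remove [hego] add [isbd,fdgic] -> 9 lines: hut qsocd xvyxv isbd fdgic dksd xedn lamfu fbk
Hunk 6: at line 4 remove [dksd] add [mrlso] -> 9 lines: hut qsocd xvyxv isbd fdgic mrlso xedn lamfu fbk
Hunk 7: at line 1 remove [xvyxv,isbd] add [htzn,mrem] -> 9 lines: hut qsocd htzn mrem fdgic mrlso xedn lamfu fbk
Final line 4: mrem

Answer: mrem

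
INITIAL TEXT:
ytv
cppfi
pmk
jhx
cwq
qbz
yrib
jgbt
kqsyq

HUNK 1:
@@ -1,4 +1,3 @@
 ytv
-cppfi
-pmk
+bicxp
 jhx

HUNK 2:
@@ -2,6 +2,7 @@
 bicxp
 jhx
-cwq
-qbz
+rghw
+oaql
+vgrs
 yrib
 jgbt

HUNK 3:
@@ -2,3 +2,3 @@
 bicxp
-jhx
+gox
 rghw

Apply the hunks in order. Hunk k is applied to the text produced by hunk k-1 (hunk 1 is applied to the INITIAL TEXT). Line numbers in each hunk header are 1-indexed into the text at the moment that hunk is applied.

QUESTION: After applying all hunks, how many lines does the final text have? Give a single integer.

Answer: 9

Derivation:
Hunk 1: at line 1 remove [cppfi,pmk] add [bicxp] -> 8 lines: ytv bicxp jhx cwq qbz yrib jgbt kqsyq
Hunk 2: at line 2 remove [cwq,qbz] add [rghw,oaql,vgrs] -> 9 lines: ytv bicxp jhx rghw oaql vgrs yrib jgbt kqsyq
Hunk 3: at line 2 remove [jhx] add [gox] -> 9 lines: ytv bicxp gox rghw oaql vgrs yrib jgbt kqsyq
Final line count: 9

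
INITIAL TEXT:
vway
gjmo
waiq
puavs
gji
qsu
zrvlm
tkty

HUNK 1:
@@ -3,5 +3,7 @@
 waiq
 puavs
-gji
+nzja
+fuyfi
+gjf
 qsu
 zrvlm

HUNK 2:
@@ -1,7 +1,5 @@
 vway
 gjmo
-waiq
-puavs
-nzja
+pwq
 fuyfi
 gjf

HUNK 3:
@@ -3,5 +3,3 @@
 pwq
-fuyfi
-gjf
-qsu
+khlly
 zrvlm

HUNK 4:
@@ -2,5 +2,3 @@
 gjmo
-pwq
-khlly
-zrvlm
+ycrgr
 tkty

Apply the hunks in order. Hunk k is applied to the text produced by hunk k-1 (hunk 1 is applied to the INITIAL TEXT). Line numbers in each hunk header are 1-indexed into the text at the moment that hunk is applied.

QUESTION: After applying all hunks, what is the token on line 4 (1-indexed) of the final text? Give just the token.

Answer: tkty

Derivation:
Hunk 1: at line 3 remove [gji] add [nzja,fuyfi,gjf] -> 10 lines: vway gjmo waiq puavs nzja fuyfi gjf qsu zrvlm tkty
Hunk 2: at line 1 remove [waiq,puavs,nzja] add [pwq] -> 8 lines: vway gjmo pwq fuyfi gjf qsu zrvlm tkty
Hunk 3: at line 3 remove [fuyfi,gjf,qsu] add [khlly] -> 6 lines: vway gjmo pwq khlly zrvlm tkty
Hunk 4: at line 2 remove [pwq,khlly,zrvlm] add [ycrgr] -> 4 lines: vway gjmo ycrgr tkty
Final line 4: tkty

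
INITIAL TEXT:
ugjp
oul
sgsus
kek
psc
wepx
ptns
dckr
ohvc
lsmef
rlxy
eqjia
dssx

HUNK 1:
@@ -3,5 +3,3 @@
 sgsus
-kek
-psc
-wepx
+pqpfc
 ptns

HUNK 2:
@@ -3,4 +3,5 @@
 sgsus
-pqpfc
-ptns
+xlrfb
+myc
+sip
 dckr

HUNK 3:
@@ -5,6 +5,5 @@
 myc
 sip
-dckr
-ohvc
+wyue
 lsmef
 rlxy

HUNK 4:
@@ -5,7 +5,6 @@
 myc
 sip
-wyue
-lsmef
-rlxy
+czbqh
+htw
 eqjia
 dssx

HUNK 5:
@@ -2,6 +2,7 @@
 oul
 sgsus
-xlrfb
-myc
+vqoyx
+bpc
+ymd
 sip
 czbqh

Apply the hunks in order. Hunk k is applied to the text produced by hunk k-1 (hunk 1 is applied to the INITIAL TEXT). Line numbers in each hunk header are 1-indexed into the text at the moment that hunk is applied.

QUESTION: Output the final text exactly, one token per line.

Hunk 1: at line 3 remove [kek,psc,wepx] add [pqpfc] -> 11 lines: ugjp oul sgsus pqpfc ptns dckr ohvc lsmef rlxy eqjia dssx
Hunk 2: at line 3 remove [pqpfc,ptns] add [xlrfb,myc,sip] -> 12 lines: ugjp oul sgsus xlrfb myc sip dckr ohvc lsmef rlxy eqjia dssx
Hunk 3: at line 5 remove [dckr,ohvc] add [wyue] -> 11 lines: ugjp oul sgsus xlrfb myc sip wyue lsmef rlxy eqjia dssx
Hunk 4: at line 5 remove [wyue,lsmef,rlxy] add [czbqh,htw] -> 10 lines: ugjp oul sgsus xlrfb myc sip czbqh htw eqjia dssx
Hunk 5: at line 2 remove [xlrfb,myc] add [vqoyx,bpc,ymd] -> 11 lines: ugjp oul sgsus vqoyx bpc ymd sip czbqh htw eqjia dssx

Answer: ugjp
oul
sgsus
vqoyx
bpc
ymd
sip
czbqh
htw
eqjia
dssx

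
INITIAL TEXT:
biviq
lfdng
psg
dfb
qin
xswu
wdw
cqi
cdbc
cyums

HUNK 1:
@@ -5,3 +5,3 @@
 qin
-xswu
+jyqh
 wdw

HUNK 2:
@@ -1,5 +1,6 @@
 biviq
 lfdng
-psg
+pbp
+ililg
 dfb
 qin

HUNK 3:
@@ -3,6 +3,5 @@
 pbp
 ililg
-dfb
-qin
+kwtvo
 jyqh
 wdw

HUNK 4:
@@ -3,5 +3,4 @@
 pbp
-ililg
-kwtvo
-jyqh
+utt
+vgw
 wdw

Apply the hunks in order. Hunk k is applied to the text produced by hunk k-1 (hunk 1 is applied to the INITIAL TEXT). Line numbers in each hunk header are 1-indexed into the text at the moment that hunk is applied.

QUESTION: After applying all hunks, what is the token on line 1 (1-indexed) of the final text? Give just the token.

Answer: biviq

Derivation:
Hunk 1: at line 5 remove [xswu] add [jyqh] -> 10 lines: biviq lfdng psg dfb qin jyqh wdw cqi cdbc cyums
Hunk 2: at line 1 remove [psg] add [pbp,ililg] -> 11 lines: biviq lfdng pbp ililg dfb qin jyqh wdw cqi cdbc cyums
Hunk 3: at line 3 remove [dfb,qin] add [kwtvo] -> 10 lines: biviq lfdng pbp ililg kwtvo jyqh wdw cqi cdbc cyums
Hunk 4: at line 3 remove [ililg,kwtvo,jyqh] add [utt,vgw] -> 9 lines: biviq lfdng pbp utt vgw wdw cqi cdbc cyums
Final line 1: biviq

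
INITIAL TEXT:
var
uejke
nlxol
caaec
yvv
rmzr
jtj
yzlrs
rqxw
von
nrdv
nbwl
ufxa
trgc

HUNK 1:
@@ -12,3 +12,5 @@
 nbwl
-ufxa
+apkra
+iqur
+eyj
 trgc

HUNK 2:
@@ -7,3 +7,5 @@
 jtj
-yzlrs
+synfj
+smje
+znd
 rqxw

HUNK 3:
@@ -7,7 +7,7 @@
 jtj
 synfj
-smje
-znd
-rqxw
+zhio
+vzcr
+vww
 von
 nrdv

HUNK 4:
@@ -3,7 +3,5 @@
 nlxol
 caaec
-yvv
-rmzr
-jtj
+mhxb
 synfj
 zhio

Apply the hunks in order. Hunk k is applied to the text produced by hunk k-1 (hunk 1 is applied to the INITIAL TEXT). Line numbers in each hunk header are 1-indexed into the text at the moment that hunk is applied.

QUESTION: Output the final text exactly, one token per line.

Answer: var
uejke
nlxol
caaec
mhxb
synfj
zhio
vzcr
vww
von
nrdv
nbwl
apkra
iqur
eyj
trgc

Derivation:
Hunk 1: at line 12 remove [ufxa] add [apkra,iqur,eyj] -> 16 lines: var uejke nlxol caaec yvv rmzr jtj yzlrs rqxw von nrdv nbwl apkra iqur eyj trgc
Hunk 2: at line 7 remove [yzlrs] add [synfj,smje,znd] -> 18 lines: var uejke nlxol caaec yvv rmzr jtj synfj smje znd rqxw von nrdv nbwl apkra iqur eyj trgc
Hunk 3: at line 7 remove [smje,znd,rqxw] add [zhio,vzcr,vww] -> 18 lines: var uejke nlxol caaec yvv rmzr jtj synfj zhio vzcr vww von nrdv nbwl apkra iqur eyj trgc
Hunk 4: at line 3 remove [yvv,rmzr,jtj] add [mhxb] -> 16 lines: var uejke nlxol caaec mhxb synfj zhio vzcr vww von nrdv nbwl apkra iqur eyj trgc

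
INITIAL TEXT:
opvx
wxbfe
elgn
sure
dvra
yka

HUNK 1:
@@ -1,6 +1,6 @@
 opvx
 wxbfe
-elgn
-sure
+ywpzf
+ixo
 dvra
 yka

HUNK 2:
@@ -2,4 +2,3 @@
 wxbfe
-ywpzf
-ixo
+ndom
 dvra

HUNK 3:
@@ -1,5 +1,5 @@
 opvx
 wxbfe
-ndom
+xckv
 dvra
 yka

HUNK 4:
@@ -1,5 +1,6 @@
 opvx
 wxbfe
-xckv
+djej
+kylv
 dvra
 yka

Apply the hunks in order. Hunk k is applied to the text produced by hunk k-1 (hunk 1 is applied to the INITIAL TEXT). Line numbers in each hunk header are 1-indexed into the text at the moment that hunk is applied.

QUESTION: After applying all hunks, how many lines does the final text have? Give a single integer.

Hunk 1: at line 1 remove [elgn,sure] add [ywpzf,ixo] -> 6 lines: opvx wxbfe ywpzf ixo dvra yka
Hunk 2: at line 2 remove [ywpzf,ixo] add [ndom] -> 5 lines: opvx wxbfe ndom dvra yka
Hunk 3: at line 1 remove [ndom] add [xckv] -> 5 lines: opvx wxbfe xckv dvra yka
Hunk 4: at line 1 remove [xckv] add [djej,kylv] -> 6 lines: opvx wxbfe djej kylv dvra yka
Final line count: 6

Answer: 6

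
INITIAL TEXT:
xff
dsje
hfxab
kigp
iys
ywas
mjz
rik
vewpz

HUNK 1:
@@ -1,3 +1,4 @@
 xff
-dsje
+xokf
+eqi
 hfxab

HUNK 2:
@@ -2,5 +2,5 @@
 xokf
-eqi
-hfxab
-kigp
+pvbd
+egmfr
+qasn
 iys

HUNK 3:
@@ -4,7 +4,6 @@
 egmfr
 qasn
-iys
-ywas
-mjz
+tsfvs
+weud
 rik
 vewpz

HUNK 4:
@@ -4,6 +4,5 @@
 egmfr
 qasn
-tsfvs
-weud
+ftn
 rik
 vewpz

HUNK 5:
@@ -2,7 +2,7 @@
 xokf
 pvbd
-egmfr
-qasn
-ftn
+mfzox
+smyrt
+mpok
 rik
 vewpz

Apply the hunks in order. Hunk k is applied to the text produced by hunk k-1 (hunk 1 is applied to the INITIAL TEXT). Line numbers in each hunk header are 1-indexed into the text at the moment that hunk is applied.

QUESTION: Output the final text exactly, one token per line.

Hunk 1: at line 1 remove [dsje] add [xokf,eqi] -> 10 lines: xff xokf eqi hfxab kigp iys ywas mjz rik vewpz
Hunk 2: at line 2 remove [eqi,hfxab,kigp] add [pvbd,egmfr,qasn] -> 10 lines: xff xokf pvbd egmfr qasn iys ywas mjz rik vewpz
Hunk 3: at line 4 remove [iys,ywas,mjz] add [tsfvs,weud] -> 9 lines: xff xokf pvbd egmfr qasn tsfvs weud rik vewpz
Hunk 4: at line 4 remove [tsfvs,weud] add [ftn] -> 8 lines: xff xokf pvbd egmfr qasn ftn rik vewpz
Hunk 5: at line 2 remove [egmfr,qasn,ftn] add [mfzox,smyrt,mpok] -> 8 lines: xff xokf pvbd mfzox smyrt mpok rik vewpz

Answer: xff
xokf
pvbd
mfzox
smyrt
mpok
rik
vewpz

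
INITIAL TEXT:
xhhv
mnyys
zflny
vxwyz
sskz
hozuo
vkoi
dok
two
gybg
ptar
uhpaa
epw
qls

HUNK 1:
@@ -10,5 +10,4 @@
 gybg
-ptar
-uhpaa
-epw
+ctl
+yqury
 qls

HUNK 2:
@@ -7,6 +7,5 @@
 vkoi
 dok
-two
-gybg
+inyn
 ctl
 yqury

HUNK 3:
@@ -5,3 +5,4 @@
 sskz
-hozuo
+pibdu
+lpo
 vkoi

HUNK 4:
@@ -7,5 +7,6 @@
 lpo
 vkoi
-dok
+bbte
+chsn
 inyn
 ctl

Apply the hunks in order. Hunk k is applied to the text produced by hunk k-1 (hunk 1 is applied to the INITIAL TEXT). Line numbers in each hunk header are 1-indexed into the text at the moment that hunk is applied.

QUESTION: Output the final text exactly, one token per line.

Answer: xhhv
mnyys
zflny
vxwyz
sskz
pibdu
lpo
vkoi
bbte
chsn
inyn
ctl
yqury
qls

Derivation:
Hunk 1: at line 10 remove [ptar,uhpaa,epw] add [ctl,yqury] -> 13 lines: xhhv mnyys zflny vxwyz sskz hozuo vkoi dok two gybg ctl yqury qls
Hunk 2: at line 7 remove [two,gybg] add [inyn] -> 12 lines: xhhv mnyys zflny vxwyz sskz hozuo vkoi dok inyn ctl yqury qls
Hunk 3: at line 5 remove [hozuo] add [pibdu,lpo] -> 13 lines: xhhv mnyys zflny vxwyz sskz pibdu lpo vkoi dok inyn ctl yqury qls
Hunk 4: at line 7 remove [dok] add [bbte,chsn] -> 14 lines: xhhv mnyys zflny vxwyz sskz pibdu lpo vkoi bbte chsn inyn ctl yqury qls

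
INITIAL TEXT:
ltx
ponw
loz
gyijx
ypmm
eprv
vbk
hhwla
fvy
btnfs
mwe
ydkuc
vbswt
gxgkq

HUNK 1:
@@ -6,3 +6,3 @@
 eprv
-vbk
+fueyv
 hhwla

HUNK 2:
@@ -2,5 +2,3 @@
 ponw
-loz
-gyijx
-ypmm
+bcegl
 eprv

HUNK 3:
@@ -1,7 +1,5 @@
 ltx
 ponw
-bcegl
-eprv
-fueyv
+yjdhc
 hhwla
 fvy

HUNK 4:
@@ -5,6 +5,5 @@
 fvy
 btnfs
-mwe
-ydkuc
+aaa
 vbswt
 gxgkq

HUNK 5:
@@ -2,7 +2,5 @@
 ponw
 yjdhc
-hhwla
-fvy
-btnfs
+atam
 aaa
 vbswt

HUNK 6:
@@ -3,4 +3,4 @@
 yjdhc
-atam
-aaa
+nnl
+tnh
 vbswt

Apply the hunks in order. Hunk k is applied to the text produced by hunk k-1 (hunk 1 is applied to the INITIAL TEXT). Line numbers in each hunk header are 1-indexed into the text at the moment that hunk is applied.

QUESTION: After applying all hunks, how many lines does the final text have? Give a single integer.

Hunk 1: at line 6 remove [vbk] add [fueyv] -> 14 lines: ltx ponw loz gyijx ypmm eprv fueyv hhwla fvy btnfs mwe ydkuc vbswt gxgkq
Hunk 2: at line 2 remove [loz,gyijx,ypmm] add [bcegl] -> 12 lines: ltx ponw bcegl eprv fueyv hhwla fvy btnfs mwe ydkuc vbswt gxgkq
Hunk 3: at line 1 remove [bcegl,eprv,fueyv] add [yjdhc] -> 10 lines: ltx ponw yjdhc hhwla fvy btnfs mwe ydkuc vbswt gxgkq
Hunk 4: at line 5 remove [mwe,ydkuc] add [aaa] -> 9 lines: ltx ponw yjdhc hhwla fvy btnfs aaa vbswt gxgkq
Hunk 5: at line 2 remove [hhwla,fvy,btnfs] add [atam] -> 7 lines: ltx ponw yjdhc atam aaa vbswt gxgkq
Hunk 6: at line 3 remove [atam,aaa] add [nnl,tnh] -> 7 lines: ltx ponw yjdhc nnl tnh vbswt gxgkq
Final line count: 7

Answer: 7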